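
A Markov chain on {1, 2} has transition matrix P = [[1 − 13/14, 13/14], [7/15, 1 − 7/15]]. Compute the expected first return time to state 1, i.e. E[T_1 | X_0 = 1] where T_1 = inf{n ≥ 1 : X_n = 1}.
E[T_1 | X_0 = 1] = 1/π_1 = 293/98

For an irreducible recurrent Markov chain with stationary distribution π, E[T_i | X_0 = i] = 1/π_i (Kac's formula). Here π_1 = (7/15)/(13/14 + 7/15) = (7/15)/(293/210) = 98/293, so E[T_1 | X_0 = 1] = 1/π_1 = (13/14 + 7/15)/(7/15) = (293/210)/(7/15) = 293/98.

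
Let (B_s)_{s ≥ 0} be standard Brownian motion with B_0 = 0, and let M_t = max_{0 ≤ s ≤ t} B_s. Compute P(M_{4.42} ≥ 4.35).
P(M_{4.42} ≥ 4.35) = 2·P(B_{4.42} ≥ 4.35) = 2(1 − Φ(4.35/√4.42)) ≈ 0.0385

By the reflection principle for Brownian motion, P(M_t ≥ a) = 2 · P(B_t ≥ a) for a ≥ 0. Since B_t ~ N(0, t), P(B_t ≥ 4.35) = 1 − Φ(4.35/√t) = 1 − Φ(4.35/√4.42) = 1 − Φ(2.0691). So
  P(M_{4.42} ≥ 4.35) = 2(1 − Φ(2.0691)) ≈ 0.0385.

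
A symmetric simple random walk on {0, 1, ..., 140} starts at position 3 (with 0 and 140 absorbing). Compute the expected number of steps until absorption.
E[τ | X_0 = 3] = 411

Let v_k = E[τ | X_0 = k]. Boundary: v_0 = v_140 = 0. Recurrence: v_k = 1 + (v_{k-1} + v_{k+1})/2 for 1 ≤ k ≤ 139. The particular solution to v_k − (v_{k-1} + v_{k+1})/2 = 1 is v_k = −k^2. Adding homogeneous solution A + B k and matching boundaries gives v_k = k (140 − k). Substituting k = 3: v_3 = 3 · 137 = 411.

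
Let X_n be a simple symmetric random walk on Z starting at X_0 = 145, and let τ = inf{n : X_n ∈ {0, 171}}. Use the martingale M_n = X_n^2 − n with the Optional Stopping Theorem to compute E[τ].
E[τ] = 3770

M_n = X_n^2 − n is a martingale (since E[X_{n+1}^2 | F_n] = X_n^2 + 1). By OST (τ has finite mean in a bounded region), E[M_τ] = E[M_0] = X_0^2 − 0 = 145^2 = 21025. Also E[M_τ] = E[X_τ^2] − E[τ]. The walk exits at 0 or 171, with P(hit 171 first) = 145/171, so E[X_τ^2] = 171^2 · 145/171 + 0 = 24795. Thus E[τ] = E[X_τ^2] − E[M_τ] = 24795 − 21025 = 3770 = 145(171 − 145) = 3770.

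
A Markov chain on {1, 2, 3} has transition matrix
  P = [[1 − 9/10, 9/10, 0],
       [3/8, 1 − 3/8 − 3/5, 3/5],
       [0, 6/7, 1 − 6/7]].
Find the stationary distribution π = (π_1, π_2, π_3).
π = (25/127, 60/127, 42/127)

This is a birth-death chain on three states, which satisfies detailed balance: π_1 · P_{12} = π_2 · P_{21} and π_2 · P_{23} = π_3 · P_{32}.
From π_1 · 9/10 = π_2 · 3/8: π_2/π_1 = (9/10)/(3/8) = 12/5.
From π_2 · 3/5 = π_3 · 6/7: π_3/π_2 = (3/5)/(6/7) = 7/10.
Take π_1 proportional to 1; then unnormalized π = (1, 12/5, 42/25). Normalize by dividing by the sum 127/25:
  π = (25/127, 60/127, 42/127).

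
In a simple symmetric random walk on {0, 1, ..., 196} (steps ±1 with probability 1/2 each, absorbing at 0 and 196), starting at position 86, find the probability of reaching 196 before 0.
P(hit 196 before 0) = 86/196 = 43/98

Let u_k = P(hit 196 before 0 | start at k). Then u_0 = 0, u_196 = 1, and u_k = u_{k-1}/2 + u_{k+1}/2 for 1 ≤ k ≤ 195. This harmonic recurrence is solved by u_k = k/196, giving u_86 = 86/196 = 43/98.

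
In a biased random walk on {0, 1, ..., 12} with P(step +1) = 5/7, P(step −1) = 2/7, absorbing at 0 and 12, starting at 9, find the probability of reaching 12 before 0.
P(hit 12 before 0) = (1 − (2/5)^9) / (1 − (2/5)^12) = 2086125/2086637

Let u_k denote P(reach 12 before 0 | start at k). Boundary: u_0 = 0, u_12 = 1. Recurrence: u_k = 5/7·u_{k+1} + 2/7·u_{k-1} for 1 ≤ k ≤ 11. Try u_k = A + B·r^k with r = q/p = (2/7)/(5/7) = 2/5. Substitution satisfies the recurrence; boundary conditions give:
  u_k = (1 − r^k) / (1 − r^N) = (1 − (2/5)^9) / (1 − (2/5)^12) = 2086125/2086637.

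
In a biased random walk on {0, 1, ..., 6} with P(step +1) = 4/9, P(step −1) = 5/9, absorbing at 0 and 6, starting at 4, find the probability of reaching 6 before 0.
P(hit 6 before 0) = (1 − (5/4)^4) / (1 − (5/4)^6) = 656/1281

Let u_k denote P(reach 6 before 0 | start at k). Boundary: u_0 = 0, u_6 = 1. Recurrence: u_k = 4/9·u_{k+1} + 5/9·u_{k-1} for 1 ≤ k ≤ 5. Try u_k = A + B·r^k with r = q/p = (5/9)/(4/9) = 5/4. Substitution satisfies the recurrence; boundary conditions give:
  u_k = (1 − r^k) / (1 − r^N) = (1 − (5/4)^4) / (1 − (5/4)^6) = 656/1281.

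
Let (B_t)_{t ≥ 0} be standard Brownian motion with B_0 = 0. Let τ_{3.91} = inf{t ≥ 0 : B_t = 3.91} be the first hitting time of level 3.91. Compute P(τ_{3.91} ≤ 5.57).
P(τ_{3.91} ≤ 5.57) = 2(1 − Φ(3.91/√5.57)) = 2(1 − Φ(1.6567)) ≈ 0.0976

By the reflection principle for standard BM, P(τ_b ≤ t) = 2 · P(B_t ≥ b). Since B_t ~ N(0, t), P(B_t ≥ 3.91) = 1 − Φ(3.91/√t) = 1 − Φ(3.91/√5.57) = 1 − Φ(1.6567) ≈ 0.04879. Doubling: P(τ_{3.91} ≤ 5.57) ≈ 2 · 0.04879 = 0.09758 ≈ 0.0976.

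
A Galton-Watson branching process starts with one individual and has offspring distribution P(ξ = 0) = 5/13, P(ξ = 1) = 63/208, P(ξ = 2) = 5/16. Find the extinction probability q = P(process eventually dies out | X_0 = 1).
q = 1

Mean offspring μ = 0·5/13 + 1·63/208 + 2·5/16 = 193/208 ≤ 1. For μ ≤ 1 with offspring not concentrated at 1, the Galton-Watson process goes extinct almost surely, so q = 1.
(Algebraic check: The pgf is f(s) = 5/13 + 63/208·s + 5/16·s². The extinction probability q is the smallest fixed point of f in [0, 1]. Setting s = f(s):
  5/16·s² + (63/208 − 1)·s + 5/13 = 0
  5/16·s² − (5/13 + 5/16)·s + 5/13 = 0
which factors as (s − 1)·(5/16·s − 5/13) = 0, giving roots s = 1 and s = (5/13)/(5/16) = 16/13. Since 16/13 ≥ 1, the smallest root in [0, 1] is s = 1.)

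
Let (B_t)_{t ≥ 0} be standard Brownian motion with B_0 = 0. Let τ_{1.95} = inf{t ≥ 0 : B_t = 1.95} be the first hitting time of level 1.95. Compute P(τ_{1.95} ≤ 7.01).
P(τ_{1.95} ≤ 7.01) = 2(1 − Φ(1.95/√7.01)) = 2(1 − Φ(0.7365)) ≈ 0.4614

By the reflection principle for standard BM, P(τ_b ≤ t) = 2 · P(B_t ≥ b). Since B_t ~ N(0, t), P(B_t ≥ 1.95) = 1 − Φ(1.95/√t) = 1 − Φ(1.95/√7.01) = 1 − Φ(0.7365) ≈ 0.23071. Doubling: P(τ_{1.95} ≤ 7.01) ≈ 2 · 0.23071 = 0.46142 ≈ 0.4614.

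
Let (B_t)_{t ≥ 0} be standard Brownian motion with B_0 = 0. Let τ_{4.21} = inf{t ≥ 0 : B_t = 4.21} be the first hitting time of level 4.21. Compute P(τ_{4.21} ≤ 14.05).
P(τ_{4.21} ≤ 14.05) = 2(1 − Φ(4.21/√14.05)) = 2(1 − Φ(1.1232)) ≈ 0.2614

By the reflection principle for standard BM, P(τ_b ≤ t) = 2 · P(B_t ≥ b). Since B_t ~ N(0, t), P(B_t ≥ 4.21) = 1 − Φ(4.21/√t) = 1 − Φ(4.21/√14.05) = 1 − Φ(1.1232) ≈ 0.13068. Doubling: P(τ_{4.21} ≤ 14.05) ≈ 2 · 0.13068 = 0.26136 ≈ 0.2614.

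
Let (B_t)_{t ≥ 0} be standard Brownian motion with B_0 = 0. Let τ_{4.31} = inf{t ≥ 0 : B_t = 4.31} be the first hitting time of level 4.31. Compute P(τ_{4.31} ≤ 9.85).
P(τ_{4.31} ≤ 9.85) = 2(1 − Φ(4.31/√9.85)) = 2(1 − Φ(1.3733)) ≈ 0.1697

By the reflection principle for standard BM, P(τ_b ≤ t) = 2 · P(B_t ≥ b). Since B_t ~ N(0, t), P(B_t ≥ 4.31) = 1 − Φ(4.31/√t) = 1 − Φ(4.31/√9.85) = 1 − Φ(1.3733) ≈ 0.08483. Doubling: P(τ_{4.31} ≤ 9.85) ≈ 2 · 0.08483 = 0.16966 ≈ 0.1697.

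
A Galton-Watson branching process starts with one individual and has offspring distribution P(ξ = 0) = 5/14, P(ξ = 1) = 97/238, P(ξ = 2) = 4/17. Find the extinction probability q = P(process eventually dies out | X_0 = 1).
q = 1

Mean offspring μ = 0·5/14 + 1·97/238 + 2·4/17 = 209/238 ≤ 1. For μ ≤ 1 with offspring not concentrated at 1, the Galton-Watson process goes extinct almost surely, so q = 1.
(Algebraic check: The pgf is f(s) = 5/14 + 97/238·s + 4/17·s². The extinction probability q is the smallest fixed point of f in [0, 1]. Setting s = f(s):
  4/17·s² + (97/238 − 1)·s + 5/14 = 0
  4/17·s² − (5/14 + 4/17)·s + 5/14 = 0
which factors as (s − 1)·(4/17·s − 5/14) = 0, giving roots s = 1 and s = (5/14)/(4/17) = 85/56. Since 85/56 ≥ 1, the smallest root in [0, 1] is s = 1.)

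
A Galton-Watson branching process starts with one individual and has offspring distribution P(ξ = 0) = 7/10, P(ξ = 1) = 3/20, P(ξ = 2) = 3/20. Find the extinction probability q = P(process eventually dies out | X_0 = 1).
q = 1

Mean offspring μ = 0·7/10 + 1·3/20 + 2·3/20 = 9/20 ≤ 1. For μ ≤ 1 with offspring not concentrated at 1, the Galton-Watson process goes extinct almost surely, so q = 1.
(Algebraic check: The pgf is f(s) = 7/10 + 3/20·s + 3/20·s². The extinction probability q is the smallest fixed point of f in [0, 1]. Setting s = f(s):
  3/20·s² + (3/20 − 1)·s + 7/10 = 0
  3/20·s² − (7/10 + 3/20)·s + 7/10 = 0
which factors as (s − 1)·(3/20·s − 7/10) = 0, giving roots s = 1 and s = (7/10)/(3/20) = 14/3. Since 14/3 ≥ 1, the smallest root in [0, 1] is s = 1.)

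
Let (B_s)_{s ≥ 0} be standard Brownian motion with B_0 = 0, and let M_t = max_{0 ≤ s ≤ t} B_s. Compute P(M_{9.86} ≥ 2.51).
P(M_{9.86} ≥ 2.51) = 2·P(B_{9.86} ≥ 2.51) = 2(1 − Φ(2.51/√9.86)) ≈ 0.4241

By the reflection principle for Brownian motion, P(M_t ≥ a) = 2 · P(B_t ≥ a) for a ≥ 0. Since B_t ~ N(0, t), P(B_t ≥ 2.51) = 1 − Φ(2.51/√t) = 1 − Φ(2.51/√9.86) = 1 − Φ(0.7993). So
  P(M_{9.86} ≥ 2.51) = 2(1 − Φ(0.7993)) ≈ 0.4241.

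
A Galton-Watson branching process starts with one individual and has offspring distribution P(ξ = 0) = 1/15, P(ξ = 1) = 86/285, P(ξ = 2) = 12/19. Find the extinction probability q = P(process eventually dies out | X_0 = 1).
q = 19/180

The pgf is f(s) = 1/15 + 86/285·s + 12/19·s². The extinction probability q is the smallest fixed point of f in [0, 1]. Setting s = f(s):
  12/19·s² + (86/285 − 1)·s + 1/15 = 0
  12/19·s² − (1/15 + 12/19)·s + 1/15 = 0
which factors as (s − 1)·(12/19·s − 1/15) = 0, giving roots s = 1 and s = (1/15)/(12/19) = 19/180.
Mean offspring μ = 86/285 + 2·12/19 = 446/285 > 1 (supercritical), so q < 1. The extinction probability is the smaller root: q = (1/15)/(12/19) = 19/180.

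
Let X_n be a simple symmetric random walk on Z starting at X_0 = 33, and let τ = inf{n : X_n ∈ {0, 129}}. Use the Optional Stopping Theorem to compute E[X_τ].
E[X_τ] = 33

X_n is a martingale and τ is a bounded-mean stopping time (indeed τ is finite a.s. with bounded expectation since the walk is in a bounded region). By the OST, E[X_τ] = E[X_0] = 33. Equivalently: E[X_τ] = 129 · P(hit 129 first) + 0 · P(hit 0 first) = 129 · (33/129) = 33.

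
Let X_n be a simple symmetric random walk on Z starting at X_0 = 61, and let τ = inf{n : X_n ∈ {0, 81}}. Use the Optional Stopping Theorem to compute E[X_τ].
E[X_τ] = 61

X_n is a martingale and τ is a bounded-mean stopping time (indeed τ is finite a.s. with bounded expectation since the walk is in a bounded region). By the OST, E[X_τ] = E[X_0] = 61. Equivalently: E[X_τ] = 81 · P(hit 81 first) + 0 · P(hit 0 first) = 81 · (61/81) = 61.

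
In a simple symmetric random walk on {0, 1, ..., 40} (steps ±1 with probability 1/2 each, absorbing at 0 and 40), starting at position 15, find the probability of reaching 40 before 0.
P(hit 40 before 0) = 15/40 = 3/8

Let u_k = P(hit 40 before 0 | start at k). Then u_0 = 0, u_40 = 1, and u_k = u_{k-1}/2 + u_{k+1}/2 for 1 ≤ k ≤ 39. This harmonic recurrence is solved by u_k = k/40, giving u_15 = 15/40 = 3/8.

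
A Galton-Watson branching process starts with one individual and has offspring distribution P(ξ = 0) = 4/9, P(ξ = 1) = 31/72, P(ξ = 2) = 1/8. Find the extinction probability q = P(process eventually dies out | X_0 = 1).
q = 1

Mean offspring μ = 0·4/9 + 1·31/72 + 2·1/8 = 49/72 ≤ 1. For μ ≤ 1 with offspring not concentrated at 1, the Galton-Watson process goes extinct almost surely, so q = 1.
(Algebraic check: The pgf is f(s) = 4/9 + 31/72·s + 1/8·s². The extinction probability q is the smallest fixed point of f in [0, 1]. Setting s = f(s):
  1/8·s² + (31/72 − 1)·s + 4/9 = 0
  1/8·s² − (4/9 + 1/8)·s + 4/9 = 0
which factors as (s − 1)·(1/8·s − 4/9) = 0, giving roots s = 1 and s = (4/9)/(1/8) = 32/9. Since 32/9 ≥ 1, the smallest root in [0, 1] is s = 1.)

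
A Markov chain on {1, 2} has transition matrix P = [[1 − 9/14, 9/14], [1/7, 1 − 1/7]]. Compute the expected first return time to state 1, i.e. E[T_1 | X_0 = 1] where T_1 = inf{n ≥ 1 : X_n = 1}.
E[T_1 | X_0 = 1] = 1/π_1 = 11/2

For an irreducible recurrent Markov chain with stationary distribution π, E[T_i | X_0 = i] = 1/π_i (Kac's formula). Here π_1 = (1/7)/(9/14 + 1/7) = (1/7)/(11/14) = 2/11, so E[T_1 | X_0 = 1] = 1/π_1 = (9/14 + 1/7)/(1/7) = (11/14)/(1/7) = 11/2.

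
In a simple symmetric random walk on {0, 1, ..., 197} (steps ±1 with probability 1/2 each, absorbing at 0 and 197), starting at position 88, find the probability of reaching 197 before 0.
P(hit 197 before 0) = 88/197

Let u_k = P(hit 197 before 0 | start at k). Then u_0 = 0, u_197 = 1, and u_k = u_{k-1}/2 + u_{k+1}/2 for 1 ≤ k ≤ 196. This harmonic recurrence is solved by u_k = k/197, giving u_88 = 88/197.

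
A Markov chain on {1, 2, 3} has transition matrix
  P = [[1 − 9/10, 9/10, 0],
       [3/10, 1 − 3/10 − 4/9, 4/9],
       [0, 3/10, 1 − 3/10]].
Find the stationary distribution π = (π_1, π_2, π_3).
π = (9/76, 27/76, 10/19)

This is a birth-death chain on three states, which satisfies detailed balance: π_1 · P_{12} = π_2 · P_{21} and π_2 · P_{23} = π_3 · P_{32}.
From π_1 · 9/10 = π_2 · 3/10: π_2/π_1 = (9/10)/(3/10) = 3.
From π_2 · 4/9 = π_3 · 3/10: π_3/π_2 = (4/9)/(3/10) = 40/27.
Take π_1 proportional to 1; then unnormalized π = (1, 3, 40/9). Normalize by dividing by the sum 76/9:
  π = (9/76, 27/76, 10/19).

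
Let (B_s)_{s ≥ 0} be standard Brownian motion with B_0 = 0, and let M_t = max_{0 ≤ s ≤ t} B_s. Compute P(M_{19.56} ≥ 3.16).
P(M_{19.56} ≥ 3.16) = 2·P(B_{19.56} ≥ 3.16) = 2(1 − Φ(3.16/√19.56)) ≈ 0.4749

By the reflection principle for Brownian motion, P(M_t ≥ a) = 2 · P(B_t ≥ a) for a ≥ 0. Since B_t ~ N(0, t), P(B_t ≥ 3.16) = 1 − Φ(3.16/√t) = 1 − Φ(3.16/√19.56) = 1 − Φ(0.7145). So
  P(M_{19.56} ≥ 3.16) = 2(1 − Φ(0.7145)) ≈ 0.4749.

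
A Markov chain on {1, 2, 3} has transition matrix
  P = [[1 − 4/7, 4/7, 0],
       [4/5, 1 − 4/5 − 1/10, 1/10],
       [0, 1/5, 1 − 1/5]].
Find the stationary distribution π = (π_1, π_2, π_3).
π = (14/29, 10/29, 5/29)

This is a birth-death chain on three states, which satisfies detailed balance: π_1 · P_{12} = π_2 · P_{21} and π_2 · P_{23} = π_3 · P_{32}.
From π_1 · 4/7 = π_2 · 4/5: π_2/π_1 = (4/7)/(4/5) = 5/7.
From π_2 · 1/10 = π_3 · 1/5: π_3/π_2 = (1/10)/(1/5) = 1/2.
Take π_1 proportional to 1; then unnormalized π = (1, 5/7, 5/14). Normalize by dividing by the sum 29/14:
  π = (14/29, 10/29, 5/29).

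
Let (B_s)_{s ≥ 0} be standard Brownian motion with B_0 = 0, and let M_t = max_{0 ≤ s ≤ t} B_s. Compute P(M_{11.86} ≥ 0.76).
P(M_{11.86} ≥ 0.76) = 2·P(B_{11.86} ≥ 0.76) = 2(1 − Φ(0.76/√11.86)) ≈ 0.8253

By the reflection principle for Brownian motion, P(M_t ≥ a) = 2 · P(B_t ≥ a) for a ≥ 0. Since B_t ~ N(0, t), P(B_t ≥ 0.76) = 1 − Φ(0.76/√t) = 1 − Φ(0.76/√11.86) = 1 − Φ(0.2207). So
  P(M_{11.86} ≥ 0.76) = 2(1 − Φ(0.2207)) ≈ 0.8253.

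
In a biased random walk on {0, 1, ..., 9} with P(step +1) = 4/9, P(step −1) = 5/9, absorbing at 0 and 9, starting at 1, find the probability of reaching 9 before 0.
P(hit 9 before 0) = (1 − (5/4)^1) / (1 − (5/4)^9) = 65536/1690981

Let u_k denote P(reach 9 before 0 | start at k). Boundary: u_0 = 0, u_9 = 1. Recurrence: u_k = 4/9·u_{k+1} + 5/9·u_{k-1} for 1 ≤ k ≤ 8. Try u_k = A + B·r^k with r = q/p = (5/9)/(4/9) = 5/4. Substitution satisfies the recurrence; boundary conditions give:
  u_k = (1 − r^k) / (1 − r^N) = (1 − (5/4)^1) / (1 − (5/4)^9) = 65536/1690981.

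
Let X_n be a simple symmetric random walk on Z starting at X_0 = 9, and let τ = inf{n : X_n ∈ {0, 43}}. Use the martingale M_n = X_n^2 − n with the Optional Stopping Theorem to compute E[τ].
E[τ] = 306

M_n = X_n^2 − n is a martingale (since E[X_{n+1}^2 | F_n] = X_n^2 + 1). By OST (τ has finite mean in a bounded region), E[M_τ] = E[M_0] = X_0^2 − 0 = 9^2 = 81. Also E[M_τ] = E[X_τ^2] − E[τ]. The walk exits at 0 or 43, with P(hit 43 first) = 9/43, so E[X_τ^2] = 43^2 · 9/43 + 0 = 387. Thus E[τ] = E[X_τ^2] − E[M_τ] = 387 − 81 = 306 = 9(43 − 9) = 306.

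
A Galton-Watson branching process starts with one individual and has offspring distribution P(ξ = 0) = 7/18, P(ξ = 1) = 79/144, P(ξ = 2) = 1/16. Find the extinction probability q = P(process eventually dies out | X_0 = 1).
q = 1

Mean offspring μ = 0·7/18 + 1·79/144 + 2·1/16 = 97/144 ≤ 1. For μ ≤ 1 with offspring not concentrated at 1, the Galton-Watson process goes extinct almost surely, so q = 1.
(Algebraic check: The pgf is f(s) = 7/18 + 79/144·s + 1/16·s². The extinction probability q is the smallest fixed point of f in [0, 1]. Setting s = f(s):
  1/16·s² + (79/144 − 1)·s + 7/18 = 0
  1/16·s² − (7/18 + 1/16)·s + 7/18 = 0
which factors as (s − 1)·(1/16·s − 7/18) = 0, giving roots s = 1 and s = (7/18)/(1/16) = 56/9. Since 56/9 ≥ 1, the smallest root in [0, 1] is s = 1.)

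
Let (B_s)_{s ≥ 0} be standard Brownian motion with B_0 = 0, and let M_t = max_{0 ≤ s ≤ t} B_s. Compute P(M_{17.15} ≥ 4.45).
P(M_{17.15} ≥ 4.45) = 2·P(B_{17.15} ≥ 4.45) = 2(1 − Φ(4.45/√17.15)) ≈ 0.2826

By the reflection principle for Brownian motion, P(M_t ≥ a) = 2 · P(B_t ≥ a) for a ≥ 0. Since B_t ~ N(0, t), P(B_t ≥ 4.45) = 1 − Φ(4.45/√t) = 1 − Φ(4.45/√17.15) = 1 − Φ(1.0746). So
  P(M_{17.15} ≥ 4.45) = 2(1 − Φ(1.0746)) ≈ 0.2826.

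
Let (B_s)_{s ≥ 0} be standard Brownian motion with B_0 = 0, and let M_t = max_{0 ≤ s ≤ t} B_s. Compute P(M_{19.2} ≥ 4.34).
P(M_{19.2} ≥ 4.34) = 2·P(B_{19.2} ≥ 4.34) = 2(1 − Φ(4.34/√19.2)) ≈ 0.3219

By the reflection principle for Brownian motion, P(M_t ≥ a) = 2 · P(B_t ≥ a) for a ≥ 0. Since B_t ~ N(0, t), P(B_t ≥ 4.34) = 1 − Φ(4.34/√t) = 1 − Φ(4.34/√19.2) = 1 − Φ(0.9905). So
  P(M_{19.2} ≥ 4.34) = 2(1 − Φ(0.9905)) ≈ 0.3219.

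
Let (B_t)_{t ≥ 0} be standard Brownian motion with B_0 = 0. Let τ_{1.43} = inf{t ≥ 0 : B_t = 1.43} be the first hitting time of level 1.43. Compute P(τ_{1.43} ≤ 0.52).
P(τ_{1.43} ≤ 0.52) = 2(1 − Φ(1.43/√0.52)) = 2(1 − Φ(1.9831)) ≈ 0.0474

By the reflection principle for standard BM, P(τ_b ≤ t) = 2 · P(B_t ≥ b). Since B_t ~ N(0, t), P(B_t ≥ 1.43) = 1 − Φ(1.43/√t) = 1 − Φ(1.43/√0.52) = 1 − Φ(1.9831) ≈ 0.02368. Doubling: P(τ_{1.43} ≤ 0.52) ≈ 2 · 0.02368 = 0.04736 ≈ 0.0474.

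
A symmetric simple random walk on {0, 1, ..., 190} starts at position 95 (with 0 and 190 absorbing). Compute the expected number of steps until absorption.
E[τ | X_0 = 95] = 9025

Let v_k = E[τ | X_0 = k]. Boundary: v_0 = v_190 = 0. Recurrence: v_k = 1 + (v_{k-1} + v_{k+1})/2 for 1 ≤ k ≤ 189. The particular solution to v_k − (v_{k-1} + v_{k+1})/2 = 1 is v_k = −k^2. Adding homogeneous solution A + B k and matching boundaries gives v_k = k (190 − k). Substituting k = 95: v_95 = 95 · 95 = 9025.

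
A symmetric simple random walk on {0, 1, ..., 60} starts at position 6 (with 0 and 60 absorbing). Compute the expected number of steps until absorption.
E[τ | X_0 = 6] = 324

Let v_k = E[τ | X_0 = k]. Boundary: v_0 = v_60 = 0. Recurrence: v_k = 1 + (v_{k-1} + v_{k+1})/2 for 1 ≤ k ≤ 59. The particular solution to v_k − (v_{k-1} + v_{k+1})/2 = 1 is v_k = −k^2. Adding homogeneous solution A + B k and matching boundaries gives v_k = k (60 − k). Substituting k = 6: v_6 = 6 · 54 = 324.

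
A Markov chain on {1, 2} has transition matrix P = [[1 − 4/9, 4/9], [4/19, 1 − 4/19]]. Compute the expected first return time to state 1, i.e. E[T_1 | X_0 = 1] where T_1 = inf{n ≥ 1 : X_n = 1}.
E[T_1 | X_0 = 1] = 1/π_1 = 28/9

For an irreducible recurrent Markov chain with stationary distribution π, E[T_i | X_0 = i] = 1/π_i (Kac's formula). Here π_1 = (4/19)/(4/9 + 4/19) = (4/19)/(112/171) = 9/28, so E[T_1 | X_0 = 1] = 1/π_1 = (4/9 + 4/19)/(4/19) = (112/171)/(4/19) = 28/9.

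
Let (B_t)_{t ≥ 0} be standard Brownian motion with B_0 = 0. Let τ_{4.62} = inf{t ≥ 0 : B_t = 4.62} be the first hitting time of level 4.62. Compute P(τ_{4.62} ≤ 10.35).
P(τ_{4.62} ≤ 10.35) = 2(1 − Φ(4.62/√10.35)) = 2(1 − Φ(1.4361)) ≈ 0.1510

By the reflection principle for standard BM, P(τ_b ≤ t) = 2 · P(B_t ≥ b). Since B_t ~ N(0, t), P(B_t ≥ 4.62) = 1 − Φ(4.62/√t) = 1 − Φ(4.62/√10.35) = 1 − Φ(1.4361) ≈ 0.07549. Doubling: P(τ_{4.62} ≤ 10.35) ≈ 2 · 0.07549 = 0.15098 ≈ 0.1510.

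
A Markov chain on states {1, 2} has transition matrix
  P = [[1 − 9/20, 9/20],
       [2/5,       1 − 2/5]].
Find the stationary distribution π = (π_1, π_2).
π_1 = 8/17, π_2 = 9/17

Solve πP = π with π_1 + π_2 = 1. From πP = π: π_1 · (1 − 9/20) + π_2 · 2/5 = π_1 ⇒ π_2 · 2/5 = π_1 · 9/20 ⇒ π_2/π_1 = (9/20)/(2/5) = 9/8. Together with π_1 + π_2 = 1:
  π_1 = (2/5)/(9/20 + 2/5) = (2/5)/(17/20) = 8/17,
  π_2 = (9/20)/(9/20 + 2/5) = (9/20)/(17/20) = 9/17.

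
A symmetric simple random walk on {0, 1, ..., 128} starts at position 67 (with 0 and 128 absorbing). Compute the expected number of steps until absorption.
E[τ | X_0 = 67] = 4087

Let v_k = E[τ | X_0 = k]. Boundary: v_0 = v_128 = 0. Recurrence: v_k = 1 + (v_{k-1} + v_{k+1})/2 for 1 ≤ k ≤ 127. The particular solution to v_k − (v_{k-1} + v_{k+1})/2 = 1 is v_k = −k^2. Adding homogeneous solution A + B k and matching boundaries gives v_k = k (128 − k). Substituting k = 67: v_67 = 67 · 61 = 4087.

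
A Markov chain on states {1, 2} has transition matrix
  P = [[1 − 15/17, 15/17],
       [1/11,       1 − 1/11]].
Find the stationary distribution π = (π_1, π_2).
π_1 = 17/182, π_2 = 165/182

Solve πP = π with π_1 + π_2 = 1. From πP = π: π_1 · (1 − 15/17) + π_2 · 1/11 = π_1 ⇒ π_2 · 1/11 = π_1 · 15/17 ⇒ π_2/π_1 = (15/17)/(1/11) = 165/17. Together with π_1 + π_2 = 1:
  π_1 = (1/11)/(15/17 + 1/11) = (1/11)/(182/187) = 17/182,
  π_2 = (15/17)/(15/17 + 1/11) = (15/17)/(182/187) = 165/182.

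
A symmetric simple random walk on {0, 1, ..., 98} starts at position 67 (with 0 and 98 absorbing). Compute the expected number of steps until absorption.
E[τ | X_0 = 67] = 2077

Let v_k = E[τ | X_0 = k]. Boundary: v_0 = v_98 = 0. Recurrence: v_k = 1 + (v_{k-1} + v_{k+1})/2 for 1 ≤ k ≤ 97. The particular solution to v_k − (v_{k-1} + v_{k+1})/2 = 1 is v_k = −k^2. Adding homogeneous solution A + B k and matching boundaries gives v_k = k (98 − k). Substituting k = 67: v_67 = 67 · 31 = 2077.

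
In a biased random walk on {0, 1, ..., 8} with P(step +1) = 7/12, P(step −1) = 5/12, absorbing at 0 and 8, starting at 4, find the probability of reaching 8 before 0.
P(hit 8 before 0) = (1 − (5/7)^4) / (1 − (5/7)^8) = 2401/3026

Let u_k denote P(reach 8 before 0 | start at k). Boundary: u_0 = 0, u_8 = 1. Recurrence: u_k = 7/12·u_{k+1} + 5/12·u_{k-1} for 1 ≤ k ≤ 7. Try u_k = A + B·r^k with r = q/p = (5/12)/(7/12) = 5/7. Substitution satisfies the recurrence; boundary conditions give:
  u_k = (1 − r^k) / (1 − r^N) = (1 − (5/7)^4) / (1 − (5/7)^8) = 2401/3026.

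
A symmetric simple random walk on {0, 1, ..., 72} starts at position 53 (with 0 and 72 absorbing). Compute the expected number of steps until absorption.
E[τ | X_0 = 53] = 1007

Let v_k = E[τ | X_0 = k]. Boundary: v_0 = v_72 = 0. Recurrence: v_k = 1 + (v_{k-1} + v_{k+1})/2 for 1 ≤ k ≤ 71. The particular solution to v_k − (v_{k-1} + v_{k+1})/2 = 1 is v_k = −k^2. Adding homogeneous solution A + B k and matching boundaries gives v_k = k (72 − k). Substituting k = 53: v_53 = 53 · 19 = 1007.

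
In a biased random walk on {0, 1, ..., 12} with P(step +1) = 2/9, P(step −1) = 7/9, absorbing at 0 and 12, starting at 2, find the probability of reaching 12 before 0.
P(hit 12 before 0) = (1 − (7/2)^2) / (1 − (7/2)^12) = 1024/307584069

Let u_k denote P(reach 12 before 0 | start at k). Boundary: u_0 = 0, u_12 = 1. Recurrence: u_k = 2/9·u_{k+1} + 7/9·u_{k-1} for 1 ≤ k ≤ 11. Try u_k = A + B·r^k with r = q/p = (7/9)/(2/9) = 7/2. Substitution satisfies the recurrence; boundary conditions give:
  u_k = (1 − r^k) / (1 − r^N) = (1 − (7/2)^2) / (1 − (7/2)^12) = 1024/307584069.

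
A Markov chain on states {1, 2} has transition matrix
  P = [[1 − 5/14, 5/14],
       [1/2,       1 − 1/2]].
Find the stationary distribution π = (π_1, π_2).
π_1 = 7/12, π_2 = 5/12

Solve πP = π with π_1 + π_2 = 1. From πP = π: π_1 · (1 − 5/14) + π_2 · 1/2 = π_1 ⇒ π_2 · 1/2 = π_1 · 5/14 ⇒ π_2/π_1 = (5/14)/(1/2) = 5/7. Together with π_1 + π_2 = 1:
  π_1 = (1/2)/(5/14 + 1/2) = (1/2)/(6/7) = 7/12,
  π_2 = (5/14)/(5/14 + 1/2) = (5/14)/(6/7) = 5/12.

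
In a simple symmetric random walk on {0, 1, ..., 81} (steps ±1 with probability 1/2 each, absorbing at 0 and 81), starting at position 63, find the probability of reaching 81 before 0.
P(hit 81 before 0) = 63/81 = 7/9

Let u_k = P(hit 81 before 0 | start at k). Then u_0 = 0, u_81 = 1, and u_k = u_{k-1}/2 + u_{k+1}/2 for 1 ≤ k ≤ 80. This harmonic recurrence is solved by u_k = k/81, giving u_63 = 63/81 = 7/9.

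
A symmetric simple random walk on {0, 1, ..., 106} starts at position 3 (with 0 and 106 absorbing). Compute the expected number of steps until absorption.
E[τ | X_0 = 3] = 309

Let v_k = E[τ | X_0 = k]. Boundary: v_0 = v_106 = 0. Recurrence: v_k = 1 + (v_{k-1} + v_{k+1})/2 for 1 ≤ k ≤ 105. The particular solution to v_k − (v_{k-1} + v_{k+1})/2 = 1 is v_k = −k^2. Adding homogeneous solution A + B k and matching boundaries gives v_k = k (106 − k). Substituting k = 3: v_3 = 3 · 103 = 309.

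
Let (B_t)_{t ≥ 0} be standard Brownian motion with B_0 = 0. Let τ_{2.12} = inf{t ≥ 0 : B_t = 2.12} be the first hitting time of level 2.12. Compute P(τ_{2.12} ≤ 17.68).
P(τ_{2.12} ≤ 17.68) = 2(1 − Φ(2.12/√17.68)) = 2(1 − Φ(0.5042)) ≈ 0.6141

By the reflection principle for standard BM, P(τ_b ≤ t) = 2 · P(B_t ≥ b). Since B_t ~ N(0, t), P(B_t ≥ 2.12) = 1 − Φ(2.12/√t) = 1 − Φ(2.12/√17.68) = 1 − Φ(0.5042) ≈ 0.30706. Doubling: P(τ_{2.12} ≤ 17.68) ≈ 2 · 0.30706 = 0.61412 ≈ 0.6141.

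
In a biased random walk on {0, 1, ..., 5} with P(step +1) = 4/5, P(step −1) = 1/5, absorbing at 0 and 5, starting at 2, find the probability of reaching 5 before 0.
P(hit 5 before 0) = (1 − (1/4)^2) / (1 − (1/4)^5) = 320/341

Let u_k denote P(reach 5 before 0 | start at k). Boundary: u_0 = 0, u_5 = 1. Recurrence: u_k = 4/5·u_{k+1} + 1/5·u_{k-1} for 1 ≤ k ≤ 4. Try u_k = A + B·r^k with r = q/p = (1/5)/(4/5) = 1/4. Substitution satisfies the recurrence; boundary conditions give:
  u_k = (1 − r^k) / (1 − r^N) = (1 − (1/4)^2) / (1 − (1/4)^5) = 320/341.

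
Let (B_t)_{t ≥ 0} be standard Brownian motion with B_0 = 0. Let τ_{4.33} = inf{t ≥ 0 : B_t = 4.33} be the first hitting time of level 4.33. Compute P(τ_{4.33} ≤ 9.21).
P(τ_{4.33} ≤ 9.21) = 2(1 − Φ(4.33/√9.21)) = 2(1 − Φ(1.4268)) ≈ 0.1536

By the reflection principle for standard BM, P(τ_b ≤ t) = 2 · P(B_t ≥ b). Since B_t ~ N(0, t), P(B_t ≥ 4.33) = 1 − Φ(4.33/√t) = 1 − Φ(4.33/√9.21) = 1 − Φ(1.4268) ≈ 0.07682. Doubling: P(τ_{4.33} ≤ 9.21) ≈ 2 · 0.07682 = 0.15364 ≈ 0.1536.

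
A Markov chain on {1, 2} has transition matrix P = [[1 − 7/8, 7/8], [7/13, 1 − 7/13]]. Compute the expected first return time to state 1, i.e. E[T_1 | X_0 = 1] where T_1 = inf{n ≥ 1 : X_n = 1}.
E[T_1 | X_0 = 1] = 1/π_1 = 21/8

For an irreducible recurrent Markov chain with stationary distribution π, E[T_i | X_0 = i] = 1/π_i (Kac's formula). Here π_1 = (7/13)/(7/8 + 7/13) = (7/13)/(147/104) = 8/21, so E[T_1 | X_0 = 1] = 1/π_1 = (7/8 + 7/13)/(7/13) = (147/104)/(7/13) = 21/8.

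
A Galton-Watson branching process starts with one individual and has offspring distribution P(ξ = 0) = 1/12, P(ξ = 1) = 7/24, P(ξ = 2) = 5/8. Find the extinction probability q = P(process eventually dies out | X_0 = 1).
q = 2/15

The pgf is f(s) = 1/12 + 7/24·s + 5/8·s². The extinction probability q is the smallest fixed point of f in [0, 1]. Setting s = f(s):
  5/8·s² + (7/24 − 1)·s + 1/12 = 0
  5/8·s² − (1/12 + 5/8)·s + 1/12 = 0
which factors as (s − 1)·(5/8·s − 1/12) = 0, giving roots s = 1 and s = (1/12)/(5/8) = 2/15.
Mean offspring μ = 7/24 + 2·5/8 = 37/24 > 1 (supercritical), so q < 1. The extinction probability is the smaller root: q = (1/12)/(5/8) = 2/15.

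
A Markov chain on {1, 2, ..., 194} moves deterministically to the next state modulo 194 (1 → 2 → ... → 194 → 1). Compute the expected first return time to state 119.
E[T_119 | X_0 = 119] = 194

The chain cycles deterministically, so starting at state 119 it returns in exactly 194 steps. Equivalently, the stationary distribution is uniform π_j = 1/194 for every state j, so by Kac's formula E[T_119] = 1/π_119 = 194.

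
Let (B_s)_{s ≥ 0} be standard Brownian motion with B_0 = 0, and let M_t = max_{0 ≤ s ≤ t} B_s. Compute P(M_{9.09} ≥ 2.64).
P(M_{9.09} ≥ 2.64) = 2·P(B_{9.09} ≥ 2.64) = 2(1 − Φ(2.64/√9.09)) ≈ 0.3812

By the reflection principle for Brownian motion, P(M_t ≥ a) = 2 · P(B_t ≥ a) for a ≥ 0. Since B_t ~ N(0, t), P(B_t ≥ 2.64) = 1 − Φ(2.64/√t) = 1 − Φ(2.64/√9.09) = 1 − Φ(0.8756). So
  P(M_{9.09} ≥ 2.64) = 2(1 − Φ(0.8756)) ≈ 0.3812.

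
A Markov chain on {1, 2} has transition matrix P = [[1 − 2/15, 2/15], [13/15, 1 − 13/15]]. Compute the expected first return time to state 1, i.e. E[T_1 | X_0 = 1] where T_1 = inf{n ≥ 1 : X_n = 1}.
E[T_1 | X_0 = 1] = 1/π_1 = 15/13

For an irreducible recurrent Markov chain with stationary distribution π, E[T_i | X_0 = i] = 1/π_i (Kac's formula). Here π_1 = (13/15)/(2/15 + 13/15) = (13/15)/(1) = 13/15, so E[T_1 | X_0 = 1] = 1/π_1 = (2/15 + 13/15)/(13/15) = (1)/(13/15) = 15/13.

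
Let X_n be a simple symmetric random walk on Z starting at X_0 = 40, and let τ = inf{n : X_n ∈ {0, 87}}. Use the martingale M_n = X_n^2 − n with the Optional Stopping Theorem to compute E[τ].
E[τ] = 1880

M_n = X_n^2 − n is a martingale (since E[X_{n+1}^2 | F_n] = X_n^2 + 1). By OST (τ has finite mean in a bounded region), E[M_τ] = E[M_0] = X_0^2 − 0 = 40^2 = 1600. Also E[M_τ] = E[X_τ^2] − E[τ]. The walk exits at 0 or 87, with P(hit 87 first) = 40/87, so E[X_τ^2] = 87^2 · 40/87 + 0 = 3480. Thus E[τ] = E[X_τ^2] − E[M_τ] = 3480 − 1600 = 1880 = 40(87 − 40) = 1880.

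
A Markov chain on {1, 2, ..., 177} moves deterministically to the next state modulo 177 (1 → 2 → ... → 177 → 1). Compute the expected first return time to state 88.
E[T_88 | X_0 = 88] = 177

The chain cycles deterministically, so starting at state 88 it returns in exactly 177 steps. Equivalently, the stationary distribution is uniform π_j = 1/177 for every state j, so by Kac's formula E[T_88] = 1/π_88 = 177.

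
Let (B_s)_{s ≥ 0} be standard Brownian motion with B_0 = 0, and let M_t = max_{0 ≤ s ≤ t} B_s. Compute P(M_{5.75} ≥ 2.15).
P(M_{5.75} ≥ 2.15) = 2·P(B_{5.75} ≥ 2.15) = 2(1 − Φ(2.15/√5.75)) ≈ 0.3699

By the reflection principle for Brownian motion, P(M_t ≥ a) = 2 · P(B_t ≥ a) for a ≥ 0. Since B_t ~ N(0, t), P(B_t ≥ 2.15) = 1 − Φ(2.15/√t) = 1 − Φ(2.15/√5.75) = 1 − Φ(0.8966). So
  P(M_{5.75} ≥ 2.15) = 2(1 − Φ(0.8966)) ≈ 0.3699.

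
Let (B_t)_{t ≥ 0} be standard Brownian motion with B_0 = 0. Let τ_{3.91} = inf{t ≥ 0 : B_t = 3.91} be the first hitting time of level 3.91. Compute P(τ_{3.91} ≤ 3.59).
P(τ_{3.91} ≤ 3.59) = 2(1 − Φ(3.91/√3.59)) = 2(1 − Φ(2.0636)) ≈ 0.0391

By the reflection principle for standard BM, P(τ_b ≤ t) = 2 · P(B_t ≥ b). Since B_t ~ N(0, t), P(B_t ≥ 3.91) = 1 − Φ(3.91/√t) = 1 − Φ(3.91/√3.59) = 1 − Φ(2.0636) ≈ 0.01953. Doubling: P(τ_{3.91} ≤ 3.59) ≈ 2 · 0.01953 = 0.03906 ≈ 0.0391.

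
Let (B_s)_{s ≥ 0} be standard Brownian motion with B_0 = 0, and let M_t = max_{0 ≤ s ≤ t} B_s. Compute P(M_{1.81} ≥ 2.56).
P(M_{1.81} ≥ 2.56) = 2·P(B_{1.81} ≥ 2.56) = 2(1 − Φ(2.56/√1.81)) ≈ 0.0571

By the reflection principle for Brownian motion, P(M_t ≥ a) = 2 · P(B_t ≥ a) for a ≥ 0. Since B_t ~ N(0, t), P(B_t ≥ 2.56) = 1 − Φ(2.56/√t) = 1 − Φ(2.56/√1.81) = 1 − Φ(1.9028). So
  P(M_{1.81} ≥ 2.56) = 2(1 − Φ(1.9028)) ≈ 0.0571.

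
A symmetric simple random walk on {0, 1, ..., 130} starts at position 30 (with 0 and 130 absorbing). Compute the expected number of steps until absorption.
E[τ | X_0 = 30] = 3000

Let v_k = E[τ | X_0 = k]. Boundary: v_0 = v_130 = 0. Recurrence: v_k = 1 + (v_{k-1} + v_{k+1})/2 for 1 ≤ k ≤ 129. The particular solution to v_k − (v_{k-1} + v_{k+1})/2 = 1 is v_k = −k^2. Adding homogeneous solution A + B k and matching boundaries gives v_k = k (130 − k). Substituting k = 30: v_30 = 30 · 100 = 3000.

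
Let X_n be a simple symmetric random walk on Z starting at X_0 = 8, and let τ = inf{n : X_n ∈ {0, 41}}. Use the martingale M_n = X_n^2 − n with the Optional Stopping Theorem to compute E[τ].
E[τ] = 264

M_n = X_n^2 − n is a martingale (since E[X_{n+1}^2 | F_n] = X_n^2 + 1). By OST (τ has finite mean in a bounded region), E[M_τ] = E[M_0] = X_0^2 − 0 = 8^2 = 64. Also E[M_τ] = E[X_τ^2] − E[τ]. The walk exits at 0 or 41, with P(hit 41 first) = 8/41, so E[X_τ^2] = 41^2 · 8/41 + 0 = 328. Thus E[τ] = E[X_τ^2] − E[M_τ] = 328 − 64 = 264 = 8(41 − 8) = 264.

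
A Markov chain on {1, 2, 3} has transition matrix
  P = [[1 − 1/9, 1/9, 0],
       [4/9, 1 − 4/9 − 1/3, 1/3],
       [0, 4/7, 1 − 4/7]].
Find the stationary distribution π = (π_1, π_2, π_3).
π = (48/67, 12/67, 7/67)

This is a birth-death chain on three states, which satisfies detailed balance: π_1 · P_{12} = π_2 · P_{21} and π_2 · P_{23} = π_3 · P_{32}.
From π_1 · 1/9 = π_2 · 4/9: π_2/π_1 = (1/9)/(4/9) = 1/4.
From π_2 · 1/3 = π_3 · 4/7: π_3/π_2 = (1/3)/(4/7) = 7/12.
Take π_1 proportional to 1; then unnormalized π = (1, 1/4, 7/48). Normalize by dividing by the sum 67/48:
  π = (48/67, 12/67, 7/67).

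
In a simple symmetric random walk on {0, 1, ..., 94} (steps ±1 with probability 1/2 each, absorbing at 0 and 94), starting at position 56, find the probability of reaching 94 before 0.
P(hit 94 before 0) = 56/94 = 28/47

Let u_k = P(hit 94 before 0 | start at k). Then u_0 = 0, u_94 = 1, and u_k = u_{k-1}/2 + u_{k+1}/2 for 1 ≤ k ≤ 93. This harmonic recurrence is solved by u_k = k/94, giving u_56 = 56/94 = 28/47.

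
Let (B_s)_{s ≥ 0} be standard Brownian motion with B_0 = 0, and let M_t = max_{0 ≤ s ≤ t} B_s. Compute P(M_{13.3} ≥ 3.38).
P(M_{13.3} ≥ 3.38) = 2·P(B_{13.3} ≥ 3.38) = 2(1 − Φ(3.38/√13.3)) ≈ 0.3540

By the reflection principle for Brownian motion, P(M_t ≥ a) = 2 · P(B_t ≥ a) for a ≥ 0. Since B_t ~ N(0, t), P(B_t ≥ 3.38) = 1 − Φ(3.38/√t) = 1 − Φ(3.38/√13.3) = 1 − Φ(0.9268). So
  P(M_{13.3} ≥ 3.38) = 2(1 − Φ(0.9268)) ≈ 0.3540.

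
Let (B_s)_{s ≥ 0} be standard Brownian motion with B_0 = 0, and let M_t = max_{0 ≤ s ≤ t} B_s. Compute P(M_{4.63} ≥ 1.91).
P(M_{4.63} ≥ 1.91) = 2·P(B_{4.63} ≥ 1.91) = 2(1 − Φ(1.91/√4.63)) ≈ 0.3747

By the reflection principle for Brownian motion, P(M_t ≥ a) = 2 · P(B_t ≥ a) for a ≥ 0. Since B_t ~ N(0, t), P(B_t ≥ 1.91) = 1 − Φ(1.91/√t) = 1 − Φ(1.91/√4.63) = 1 − Φ(0.8877). So
  P(M_{4.63} ≥ 1.91) = 2(1 − Φ(0.8877)) ≈ 0.3747.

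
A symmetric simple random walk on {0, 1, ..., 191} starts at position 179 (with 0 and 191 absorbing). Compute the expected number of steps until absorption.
E[τ | X_0 = 179] = 2148

Let v_k = E[τ | X_0 = k]. Boundary: v_0 = v_191 = 0. Recurrence: v_k = 1 + (v_{k-1} + v_{k+1})/2 for 1 ≤ k ≤ 190. The particular solution to v_k − (v_{k-1} + v_{k+1})/2 = 1 is v_k = −k^2. Adding homogeneous solution A + B k and matching boundaries gives v_k = k (191 − k). Substituting k = 179: v_179 = 179 · 12 = 2148.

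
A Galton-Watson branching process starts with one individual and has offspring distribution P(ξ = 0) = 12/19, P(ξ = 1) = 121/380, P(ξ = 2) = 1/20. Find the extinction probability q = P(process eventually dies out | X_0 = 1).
q = 1

Mean offspring μ = 0·12/19 + 1·121/380 + 2·1/20 = 159/380 ≤ 1. For μ ≤ 1 with offspring not concentrated at 1, the Galton-Watson process goes extinct almost surely, so q = 1.
(Algebraic check: The pgf is f(s) = 12/19 + 121/380·s + 1/20·s². The extinction probability q is the smallest fixed point of f in [0, 1]. Setting s = f(s):
  1/20·s² + (121/380 − 1)·s + 12/19 = 0
  1/20·s² − (12/19 + 1/20)·s + 12/19 = 0
which factors as (s − 1)·(1/20·s − 12/19) = 0, giving roots s = 1 and s = (12/19)/(1/20) = 240/19. Since 240/19 ≥ 1, the smallest root in [0, 1] is s = 1.)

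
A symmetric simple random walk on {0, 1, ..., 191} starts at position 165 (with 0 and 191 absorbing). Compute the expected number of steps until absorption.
E[τ | X_0 = 165] = 4290

Let v_k = E[τ | X_0 = k]. Boundary: v_0 = v_191 = 0. Recurrence: v_k = 1 + (v_{k-1} + v_{k+1})/2 for 1 ≤ k ≤ 190. The particular solution to v_k − (v_{k-1} + v_{k+1})/2 = 1 is v_k = −k^2. Adding homogeneous solution A + B k and matching boundaries gives v_k = k (191 − k). Substituting k = 165: v_165 = 165 · 26 = 4290.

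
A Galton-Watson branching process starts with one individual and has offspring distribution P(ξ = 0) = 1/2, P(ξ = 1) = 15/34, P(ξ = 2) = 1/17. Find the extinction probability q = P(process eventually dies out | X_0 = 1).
q = 1

Mean offspring μ = 0·1/2 + 1·15/34 + 2·1/17 = 19/34 ≤ 1. For μ ≤ 1 with offspring not concentrated at 1, the Galton-Watson process goes extinct almost surely, so q = 1.
(Algebraic check: The pgf is f(s) = 1/2 + 15/34·s + 1/17·s². The extinction probability q is the smallest fixed point of f in [0, 1]. Setting s = f(s):
  1/17·s² + (15/34 − 1)·s + 1/2 = 0
  1/17·s² − (1/2 + 1/17)·s + 1/2 = 0
which factors as (s − 1)·(1/17·s − 1/2) = 0, giving roots s = 1 and s = (1/2)/(1/17) = 17/2. Since 17/2 ≥ 1, the smallest root in [0, 1] is s = 1.)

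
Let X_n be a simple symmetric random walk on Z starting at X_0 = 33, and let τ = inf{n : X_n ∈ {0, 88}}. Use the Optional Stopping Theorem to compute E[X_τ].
E[X_τ] = 33

X_n is a martingale and τ is a bounded-mean stopping time (indeed τ is finite a.s. with bounded expectation since the walk is in a bounded region). By the OST, E[X_τ] = E[X_0] = 33. Equivalently: E[X_τ] = 88 · P(hit 88 first) + 0 · P(hit 0 first) = 88 · (33/88) = 33.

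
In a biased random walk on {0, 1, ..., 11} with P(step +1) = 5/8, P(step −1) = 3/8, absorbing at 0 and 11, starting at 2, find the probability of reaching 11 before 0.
P(hit 11 before 0) = (1 − (3/5)^2) / (1 − (3/5)^11) = 15625000/24325489

Let u_k denote P(reach 11 before 0 | start at k). Boundary: u_0 = 0, u_11 = 1. Recurrence: u_k = 5/8·u_{k+1} + 3/8·u_{k-1} for 1 ≤ k ≤ 10. Try u_k = A + B·r^k with r = q/p = (3/8)/(5/8) = 3/5. Substitution satisfies the recurrence; boundary conditions give:
  u_k = (1 − r^k) / (1 − r^N) = (1 − (3/5)^2) / (1 − (3/5)^11) = 15625000/24325489.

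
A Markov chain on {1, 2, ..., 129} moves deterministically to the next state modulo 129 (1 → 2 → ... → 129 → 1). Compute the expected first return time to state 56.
E[T_56 | X_0 = 56] = 129

The chain cycles deterministically, so starting at state 56 it returns in exactly 129 steps. Equivalently, the stationary distribution is uniform π_j = 1/129 for every state j, so by Kac's formula E[T_56] = 1/π_56 = 129.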